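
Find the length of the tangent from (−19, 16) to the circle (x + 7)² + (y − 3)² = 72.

With centre O = (−7, 3), |OP|² = 313 and r² = 72.
Power of the point: PT² = |PO|² − r² = 241, so PT = √241.

√241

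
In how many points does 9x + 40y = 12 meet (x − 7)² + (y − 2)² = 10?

0

Centre (7, 2), r² = 10. Distance² from centre to line = (131)²/1681 = 17161/1681.
Since d² > r², the line lies outside the circle.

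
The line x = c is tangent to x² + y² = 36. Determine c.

c = −6 or c = 6

The line touches the circle iff its distance from (0, 0) is 6:
|1·0 + 0·0 − c| / √1 = 6
|c| = 6, so c = 6 or c = −6.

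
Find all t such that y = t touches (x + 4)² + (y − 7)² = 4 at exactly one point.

t = 5 or t = 9

Tangency holds when the distance from the centre (−4, 7) to the line equals the radius 2:
|0·(−4) + 1·7 − t| / √1 = 2
|t − (7)| = 2, so t = 9 or t = 5.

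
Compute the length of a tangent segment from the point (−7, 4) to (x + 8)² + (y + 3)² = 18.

With centre O = (−8, −3), |OP|² = 50 and r² = 18.
By the tangent–radius right angle, tangent length = √(|PO|² − r²) = √32 = 4√2.

4√2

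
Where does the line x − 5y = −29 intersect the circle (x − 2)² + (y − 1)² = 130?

(−9, 4) and (11, 8)

From the line, y = (29 + x)/5. Substituting:
26x² − 52x − 2574 = 0  ⟹  x² − 2x − 99 = 0
x = 11 or x = −9, giving (11, 8) and (−9, 4).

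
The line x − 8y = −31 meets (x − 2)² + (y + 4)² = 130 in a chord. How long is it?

From the line, y = (31 + x)/8. Substituting:
65x² − 130x − 4095 = 0  ⟹  x² − 2x − 63 = 0
x = 9 or x = −7, giving (9, 5) and (−7, 3).
Chord length = distance between (9, 5) and (−7, 3) = √260 = 2√65.

2√65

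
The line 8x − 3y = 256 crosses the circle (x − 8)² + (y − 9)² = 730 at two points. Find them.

(29, −8) and (35, 8)

Substitute y = (−256 + 8x)/3:
73x² − 4672x + 74095 = 0  ⟹  x² − 64x + 1015 = 0
x = 35 or x = 29, giving (35, 8) and (29, −8).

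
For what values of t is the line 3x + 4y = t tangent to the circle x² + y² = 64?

t = −40 or t = 40

Tangency holds when the distance from the centre (0, 0) to the line equals the radius 8:
|3·0 + 4·0 − t| / √25 = 8
|t| = 8·5, so t = 40 or t = −40.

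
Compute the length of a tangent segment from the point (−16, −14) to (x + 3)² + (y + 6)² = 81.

2√38

Centre (−3, −6), r² = 81. |PO|² = (−13)² + (−8)² = 233.
By the tangent–radius right angle, tangent length = √(|PO|² − r²) = √152 = 2√38.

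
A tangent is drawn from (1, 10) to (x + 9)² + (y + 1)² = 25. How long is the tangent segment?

14

Centre (−9, −1), r² = 25. |PO|² = (10)² + (11)² = 221.
Power of the point: PT² = |PO|² − r² = 196, so PT = 14.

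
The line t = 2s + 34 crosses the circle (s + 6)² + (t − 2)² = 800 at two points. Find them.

(−26, −18) and (−2, 30)

From the line, t = 2s + 34. Substituting:
5s² + 140s + 260 = 0  ⟹  s² + 28s + 52 = 0
s = −2 or s = −26, giving (−2, 30) and (−26, −18).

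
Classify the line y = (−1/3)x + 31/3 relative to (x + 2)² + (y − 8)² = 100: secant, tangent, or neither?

Centre (−2, 8), r² = 100. Distance² from centre to line = (−9)²/10 = 81/10.
Since d² < r², the line cuts the circle twice.

secant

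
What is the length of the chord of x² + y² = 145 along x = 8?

18

The distance from (0, 0) to the line is 8, and r² = 145.
Chord = 2√(r² − d²) = 2·√(81) = 18.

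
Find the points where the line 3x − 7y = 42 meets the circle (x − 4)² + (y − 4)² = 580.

(−14, −12) and (28, 6)

Substitute y = (−42 + 3x)/7:
58x² − 812x − 22736 = 0  ⟹  x² − 14x − 392 = 0
x = 28 or x = −14, giving (28, 6) and (−14, −12).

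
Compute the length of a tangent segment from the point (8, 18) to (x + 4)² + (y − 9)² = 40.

√185

With centre O = (−4, 9), |OP|² = 225 and r² = 40.
The tangent meets the radius at right angles, so tangent² = |PO|² − r² = 225 − 40 = 185.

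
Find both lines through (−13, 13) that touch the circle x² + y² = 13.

Let a tangent through (−13, 13) have slope m. Its distance from (0, 0) must equal √13:
(13m − (−13))² = 13(m² + 1)
6m² + 13m + 6 = 0, so m = −2/3 or m = −3/2.
Through (−13, 13) these give 2x + 3y = 13 and 3x + 2y = −13.

2x + 3y = 13 and 3x + 2y = −13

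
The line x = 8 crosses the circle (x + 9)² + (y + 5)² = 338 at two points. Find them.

The line gives x = 8. Substituting into the circle:
y² + 10y − 24 = 0
y = 2 or y = −12, giving (8, 2) and (8, −12).

(8, −12) and (8, 2)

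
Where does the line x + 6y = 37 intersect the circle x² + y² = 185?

(−11, 8) and (13, 4)

Express y = (37 − x)/6 and substitute into the circle:
37x² − 74x − 5291 = 0  ⟹  x² − 2x − 143 = 0
x = 13 or x = −11, giving (13, 4) and (−11, 8).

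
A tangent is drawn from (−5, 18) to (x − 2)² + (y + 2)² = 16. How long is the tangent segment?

√433

With centre O = (2, −2), |OP|² = 449 and r² = 16.
The tangent meets the radius at right angles, so tangent² = |PO|² − r² = 449 − 16 = 433.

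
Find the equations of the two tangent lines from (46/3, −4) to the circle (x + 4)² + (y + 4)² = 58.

A line y − (−4) = m(x − (46/3)) is tangent when its distance from (−4, −4) is √58:
(−58/3m − (0))² = 58(m² + 1)
49m² − 9 = 0, so m = −3/7 or m = 3/7.
Through (46/3, −4) these give 3x + 7y = 18 and 3x − 7y = 74.

3x + 7y = 18 and 3x − 7y = 74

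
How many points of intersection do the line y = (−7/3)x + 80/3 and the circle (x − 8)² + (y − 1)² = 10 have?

d² = (7·8 + 3·1 − (80))²/58 = 441/58; r² = 10.
Since d² < r², the line cuts the circle twice.

2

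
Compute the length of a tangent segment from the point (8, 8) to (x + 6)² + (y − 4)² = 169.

Centre (−6, 4), r² = 169. |PO|² = (14)² + (4)² = 212.
By the tangent–radius right angle, tangent length = √(|PO|² − r²) = √43.

√43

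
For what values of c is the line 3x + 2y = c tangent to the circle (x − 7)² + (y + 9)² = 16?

c = 3 ± 4√13

The line touches the circle iff its distance from (7, −9) is 4:
|3·7 + 2·(−9) − c| / √13 = 4
|c − (3)| = 4√13.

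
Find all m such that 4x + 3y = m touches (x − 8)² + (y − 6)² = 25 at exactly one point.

For a tangent, require d(centre, line) = r = 5.
|4·8 + 3·6 − m| / √25 = 5
|m − (50)| = 5·5, so m = 75 or m = 25.

m = 25 or m = 75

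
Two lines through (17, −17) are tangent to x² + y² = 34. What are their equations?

3x + 5y = −34 and 5x + 3y = 34

Let a tangent through (17, −17) have slope m. Its distance from (0, 0) must equal √34:
[m·(−17) − (17)]² = 34(m² + 1)
15m² + 34m + 15 = 0, so m = −3/5 or m = −5/3.
Through (17, −17) these give 3x + 5y = −34 and 5x + 3y = 34.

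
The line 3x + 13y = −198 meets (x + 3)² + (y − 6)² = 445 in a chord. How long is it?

√178

Substitute y = (−198 − 3x)/13:
178x² + 2670x + 2492 = 0  ⟹  x² + 15x + 14 = 0
x = −1 or x = −14, giving (−1, −15) and (−14, −12).
|(−1, −15) − (−14, −12)| = √((13)² + (−3)²) = √178.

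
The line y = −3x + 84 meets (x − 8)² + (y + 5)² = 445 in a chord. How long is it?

3√10

The distance from (8, −5) to the line is 65/√10, and r² = 445.
Chord = 2√(r² − d²) = 2·√(45/2) = 3√10.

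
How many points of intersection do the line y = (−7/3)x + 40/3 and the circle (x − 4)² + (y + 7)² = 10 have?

0

Centre (4, −7), r² = 10. Distance² from centre to line = (−33)²/58 = 1089/58.
Since d² > r², the line lies outside the circle.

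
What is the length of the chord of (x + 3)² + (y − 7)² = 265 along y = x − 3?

19√2

From the line, y = x − 3. Substituting:
2x² − 14x − 156 = 0  ⟹  x² − 7x − 78 = 0
x = 13 or x = −6, giving (13, 10) and (−6, −9).
Chord length = distance between (13, 10) and (−6, −9) = √722 = 19√2.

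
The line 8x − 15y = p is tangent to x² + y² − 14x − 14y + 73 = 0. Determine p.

p = −134 or p = 36

For a tangent, require d(centre, line) = r = 5.
|8·7 − 15·7 − p| / √289 = 5
|p − (−49)| = 5·17, so p = 36 or p = −134.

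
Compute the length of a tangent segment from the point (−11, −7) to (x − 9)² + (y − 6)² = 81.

The centre is (9, 6) and r = 9. The square of the distance from P to the centre is 400 + 169 = 569.
By the tangent–radius right angle, tangent length = √(|PO|² − r²) = √488 = 2√122.

2√122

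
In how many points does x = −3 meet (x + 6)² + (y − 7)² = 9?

1

d² = (1·(−6) + 0·7 − (−3))² = 9; r² = 9.
Since d² = r², the line is tangent.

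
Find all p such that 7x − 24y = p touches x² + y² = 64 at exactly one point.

p = −200 or p = 200

For a tangent, require d(centre, line) = r = 8.
|7·0 − 24·0 − p| / √625 = 8
|p| = 8·25, so p = 200 or p = −200.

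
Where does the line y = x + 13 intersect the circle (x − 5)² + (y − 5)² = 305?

(−12, 1) and (9, 22)

Substitute y = x + 13:
2x² + 6x − 216 = 0  ⟹  x² + 3x − 108 = 0
x = 9 or x = −12, giving (9, 22) and (−12, 1).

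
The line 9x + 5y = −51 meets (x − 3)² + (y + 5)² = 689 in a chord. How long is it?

5√106

Express y = (−51 − 9x)/5 and substitute into the circle:
106x² + 318x − 16324 = 0  ⟹  x² + 3x − 154 = 0
x = 11 or x = −14, giving (11, −30) and (−14, 15).
Chord length = distance between (11, −30) and (−14, 15) = √2650 = 5√106.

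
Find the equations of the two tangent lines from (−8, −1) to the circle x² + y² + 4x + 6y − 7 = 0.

Let a tangent through (−8, −1) have slope m. Its distance from (−2, −3) must equal 2√5:
(6m − (−2))² = 20(m² + 1)
2m² + 3m − 2 = 0, so m = −2 or m = 1/2.
With m = −2: 2x + y = −17. With m = 1/2: x − 2y = −6.

2x + y = −17 and x − 2y = −6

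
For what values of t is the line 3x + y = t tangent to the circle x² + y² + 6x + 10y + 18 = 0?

t = −14 ± 4√10

For a tangent, require d(centre, line) = r = 4.
|3·(−3) + 1·(−5) − t| / √10 = 4
|t − (−14)| = 4√10.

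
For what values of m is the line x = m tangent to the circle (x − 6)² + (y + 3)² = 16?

For a tangent, require d(centre, line) = r = 4.
|1·6 + 0·(−3) − m| / √1 = 4
|m − (6)| = 4, so m = 10 or m = 2.

m = 2 or m = 10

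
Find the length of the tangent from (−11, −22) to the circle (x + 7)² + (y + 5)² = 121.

Centre (−7, −5), r² = 121. |PO|² = (−4)² + (−17)² = 305.
Power of the point: PT² = |PO|² − r² = 184, so PT = 2√46.

2√46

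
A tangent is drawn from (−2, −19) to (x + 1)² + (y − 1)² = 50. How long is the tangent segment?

Centre (−1, 1), r² = 50. |PO|² = (−1)² + (−20)² = 401.
Power of the point: PT² = |PO|² − r² = 351, so PT = 3√39.

3√39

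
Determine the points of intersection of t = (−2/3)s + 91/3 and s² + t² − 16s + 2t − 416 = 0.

(17, 19) and (23, 15)

Substitute t = (91 − 2s)/3:
13s² − 520s + 5083 = 0  ⟹  s² − 40s + 391 = 0
s = 23 or s = 17, giving (23, 15) and (17, 19).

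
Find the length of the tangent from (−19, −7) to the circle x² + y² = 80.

Centre (0, 0), r² = 80. |PO|² = (−19)² + (−7)² = 410.
By the tangent–radius right angle, tangent length = √(|PO|² − r²) = √330.

√330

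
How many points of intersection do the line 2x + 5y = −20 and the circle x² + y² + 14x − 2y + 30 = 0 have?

d² = (2·(−7) + 5·1 − (−20))²/29 = 121/29; r² = 20.
Since d² < r², the line cuts the circle twice.

2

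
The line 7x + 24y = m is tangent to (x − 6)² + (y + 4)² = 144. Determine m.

m = −354 or m = 246

Tangency holds when the distance from the centre (6, −4) to the line equals the radius 12:
|7·6 + 24·(−4) − m| / √625 = 12
|m − (−54)| = 12·25, so m = 246 or m = −354.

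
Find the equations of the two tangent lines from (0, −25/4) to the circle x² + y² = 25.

Write the tangent as mx − y + (−25/4 − m·(0)) = 0 and set its distance from the centre to 5:
[m·(0) − (25/4)]² = 25(m² + 1)
16m² − 9 = 0, so m = 3/4 or m = −3/4.
Through (0, −25/4) these give 3x − 4y = 25 and 3x + 4y = −25.

3x − 4y = 25 and 3x + 4y = −25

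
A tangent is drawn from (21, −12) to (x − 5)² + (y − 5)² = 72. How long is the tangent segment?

√473

The centre is (5, 5) and r = 6√2. The square of the distance from P to the centre is 256 + 289 = 545.
Power of the point: PT² = |PO|² − r² = 473, so PT = √473.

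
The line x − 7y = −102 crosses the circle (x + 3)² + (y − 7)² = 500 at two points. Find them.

(−25, 11) and (17, 17)

Substitute y = (102 + x)/7:
50x² + 400x − 21250 = 0  ⟹  x² + 8x − 425 = 0
x = 17 or x = −25, giving (17, 17) and (−25, 11).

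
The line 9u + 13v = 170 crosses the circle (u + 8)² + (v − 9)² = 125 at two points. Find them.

(−10, 20) and (3, 11)

Express v = (170 − 9u)/13 and substitute into the circle:
250u² + 1750u − 7500 = 0  ⟹  u² + 7u − 30 = 0
u = 3 or u = −10, giving (3, 11) and (−10, 20).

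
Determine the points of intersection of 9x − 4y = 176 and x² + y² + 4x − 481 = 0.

(12, −17) and (20, 1)

Substitute y = (−176 + 9x)/4:
97x² − 3104x + 23280 = 0  ⟹  x² − 32x + 240 = 0
x = 20 or x = 12, giving (20, 1) and (12, −17).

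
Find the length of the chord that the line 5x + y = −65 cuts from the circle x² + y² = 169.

Substitute y = −5x − 65:
26x² + 650x + 4056 = 0  ⟹  x² + 25x + 156 = 0
x = −12 or x = −13, giving (−12, −5) and (−13, 0).
Chord length = distance between (−12, −5) and (−13, 0) = √26 = √26.

√26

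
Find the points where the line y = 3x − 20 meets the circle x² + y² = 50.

(5, −5) and (7, 1)

Express y = 3x − 20 and substitute into the circle:
10x² − 120x + 350 = 0  ⟹  x² − 12x + 35 = 0
x = 7 or x = 5, giving (7, 1) and (5, −5).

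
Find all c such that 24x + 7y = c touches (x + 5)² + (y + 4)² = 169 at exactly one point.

For a tangent, require d(centre, line) = r = 13.
|24·(−5) + 7·(−4) − c| / √625 = 13
|c − (−148)| = 13·25, so c = 177 or c = −473.

c = −473 or c = 177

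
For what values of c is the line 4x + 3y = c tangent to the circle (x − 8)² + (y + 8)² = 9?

c = −7 or c = 23

Tangency holds when the distance from the centre (8, −8) to the line equals the radius 3:
|4·8 + 3·(−8) − c| / √25 = 3
|c − (8)| = 3·5, so c = 23 or c = −7.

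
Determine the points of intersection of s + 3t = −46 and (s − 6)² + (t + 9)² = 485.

Substitute t = (−46 − s)/3:
10s² − 70s − 3680 = 0  ⟹  s² − 7s − 368 = 0
s = 23 or s = −16, giving (23, −23) and (−16, −10).

(−16, −10) and (23, −23)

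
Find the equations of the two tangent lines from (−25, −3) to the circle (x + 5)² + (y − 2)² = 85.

A line y − (−3) = m(x − (−25)) is tangent when its distance from (−5, 2) is √85:
(20m − (5))² = 85(m² + 1)
63m² − 40m − 12 = 0, so m = −2/9 or m = 6/7.
Through (−25, −3) these give 2x + 9y = −77 and 6x − 7y = −129.

2x + 9y = −77 and 6x − 7y = −129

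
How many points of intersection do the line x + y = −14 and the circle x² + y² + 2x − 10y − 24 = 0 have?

0

Substituting the line into the circle gives 2x² + 40x + 312 = 0.
Δ = 1600 − 2496 = −896.
No real roots: the line does not meet the circle.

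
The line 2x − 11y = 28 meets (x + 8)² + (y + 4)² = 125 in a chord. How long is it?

The distance from (−8, −4) to the line is 0/√125, and r² = 125.
Half the chord is √(r² − d²) = √(125), so the full chord is 10√5.

10√5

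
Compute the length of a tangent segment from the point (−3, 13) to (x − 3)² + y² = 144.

Centre (3, 0), r² = 144. |PO|² = (−6)² + (13)² = 205.
The tangent meets the radius at right angles, so tangent² = |PO|² − r² = 205 − 144 = 61.

√61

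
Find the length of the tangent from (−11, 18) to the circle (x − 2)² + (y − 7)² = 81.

Centre (2, 7), r² = 81. |PO|² = (−13)² + (11)² = 290.
By the tangent–radius right angle, tangent length = √(|PO|² − r²) = √209.

√209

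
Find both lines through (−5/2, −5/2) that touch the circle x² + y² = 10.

Write the tangent as mx − y + (−5/2 − m·(−5/2)) = 0 and set its distance from the centre to √10:
(5/2m − (5/2))² = 10(m² + 1)
3m² + 10m + 3 = 0, so m = −3 or m = −1/3.
Through (−5/2, −5/2) these give 3x + y = −10 and x + 3y = −10.

3x + y = −10 and x + 3y = −10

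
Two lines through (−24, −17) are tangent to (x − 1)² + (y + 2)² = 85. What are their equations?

2x − 9y = 105 and 7x − 6y = −66

A line y − (−17) = m(x − (−24)) is tangent when its distance from (1, −2) is √85:
(25m − (15))² = 85(m² + 1)
54m² − 75m + 14 = 0, so m = 2/9 or m = 7/6.
With m = 2/9: 2x − 9y = 105. With m = 7/6: 7x − 6y = −66.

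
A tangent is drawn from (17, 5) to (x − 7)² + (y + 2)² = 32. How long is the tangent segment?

The centre is (7, −2) and r = 4√2. The square of the distance from P to the centre is 100 + 49 = 149.
Power of the point: PT² = |PO|² − r² = 117, so PT = 3√13.

3√13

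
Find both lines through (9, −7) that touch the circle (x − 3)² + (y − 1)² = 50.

7x − y = 70 and x + 7y = −40

Let a tangent through (9, −7) have slope m. Its distance from (3, 1) must equal 5√2:
(−6m − (8))² = 50(m² + 1)
7m² − 48m − 7 = 0, so m = 7 or m = −1/7.
With m = 7: 7x − y = 70. With m = −1/7: x + 7y = −40.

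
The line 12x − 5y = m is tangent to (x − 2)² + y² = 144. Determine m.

m = −132 or m = 180

The line touches the circle iff its distance from (2, 0) is 12:
|12·2 − 5·0 − m| / √169 = 12
|m − (24)| = 12·13, so m = 180 or m = −132.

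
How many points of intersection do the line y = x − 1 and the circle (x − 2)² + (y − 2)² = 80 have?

Substituting the line into the circle gives 2x² − 10x − 67 = 0.
Δ = 100 − (−536) = 636.
Two real roots: the line is a secant.

2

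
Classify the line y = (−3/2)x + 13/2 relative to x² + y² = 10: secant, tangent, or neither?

neither

d² = (3·0 + 2·0 − (13))²/13 = 13; r² = 10.
Since d² > r², the line lies outside the circle.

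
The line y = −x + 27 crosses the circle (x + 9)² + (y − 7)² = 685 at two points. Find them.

Express y = −x + 27 and substitute into the circle:
2x² − 22x − 204 = 0  ⟹  x² − 11x − 102 = 0
x = 17 or x = −6, giving (17, 10) and (−6, 33).

(−6, 33) and (17, 10)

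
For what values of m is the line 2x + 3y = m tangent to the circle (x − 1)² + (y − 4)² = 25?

For a tangent, require d(centre, line) = r = 5.
|2·1 + 3·4 − m| / √13 = 5
|m − (14)| = 5√13.

m = 14 ± 5√13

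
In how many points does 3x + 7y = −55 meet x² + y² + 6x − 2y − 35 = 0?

0

Centre (−3, 1), r² = 45. Distance² from centre to line = (53)²/58 = 2809/58.
Since d² > r², the line lies outside the circle.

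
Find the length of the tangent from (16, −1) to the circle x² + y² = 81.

With centre O = (0, 0), |OP|² = 257 and r² = 81.
Power of the point: PT² = |PO|² − r² = 176, so PT = 4√11.

4√11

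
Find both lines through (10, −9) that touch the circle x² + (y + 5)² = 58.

7x + 3y = 43 and 3x − 7y = 93

A line y − (−9) = m(x − (10)) is tangent when its distance from (0, −5) is √58:
[m·(−10) − (4)]² = 58(m² + 1)
21m² + 40m − 21 = 0, so m = −7/3 or m = 3/7.
Through (10, −9) these give 7x + 3y = 43 and 3x − 7y = 93.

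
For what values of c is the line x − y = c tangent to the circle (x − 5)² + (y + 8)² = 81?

c = 13 ± 9√2

The line touches the circle iff its distance from (5, −8) is 9:
|1·5 − 1·(−8) − c| / √2 = 9
|c − (13)| = 9√2.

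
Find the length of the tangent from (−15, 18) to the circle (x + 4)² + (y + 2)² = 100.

With centre O = (−4, −2), |OP|² = 521 and r² = 100.
The tangent meets the radius at right angles, so tangent² = |PO|² − r² = 521 − 100 = 421.

√421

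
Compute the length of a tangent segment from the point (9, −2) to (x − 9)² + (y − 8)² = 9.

√91

With centre O = (9, 8), |OP|² = 100 and r² = 9.
Power of the point: PT² = |PO|² − r² = 91, so PT = √91.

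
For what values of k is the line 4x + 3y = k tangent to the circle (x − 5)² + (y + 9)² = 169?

Tangency holds when the distance from the centre (5, −9) to the line equals the radius 13:
|4·5 + 3·(−9) − k| / √25 = 13
|k − (−7)| = 13·5, so k = 58 or k = −72.

k = −72 or k = 58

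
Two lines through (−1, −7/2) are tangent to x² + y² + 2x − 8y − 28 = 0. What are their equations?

x − 2y = 6 and x + 2y = −8

A line y − (−7/2) = m(x − (−1)) is tangent when its distance from (−1, 4) is 3√5:
[m·(0) − (15/2)]² = 45(m² + 1)
4m² − 1 = 0, so m = 1/2 or m = −1/2.
With m = 1/2: x − 2y = 6. With m = −1/2: x + 2y = −8.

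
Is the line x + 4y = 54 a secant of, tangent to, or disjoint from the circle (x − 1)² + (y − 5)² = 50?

Substituting the line into the circle gives 17x² − 100x + 372 = 0.
Discriminant = (−100)² − 4·17·(372) = −15296 < 0.
No real roots: the line does not meet the circle.

disjoint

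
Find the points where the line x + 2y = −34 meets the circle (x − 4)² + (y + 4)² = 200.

(−6, −14) and (2, −18)

Express y = (−34 − x)/2 and substitute into the circle:
5x² + 20x − 60 = 0  ⟹  x² + 4x − 12 = 0
x = 2 or x = −6, giving (2, −18) and (−6, −14).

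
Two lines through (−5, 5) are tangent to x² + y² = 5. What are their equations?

Write the tangent as mx − y + (5 − m·(−5)) = 0 and set its distance from the centre to √5:
[m·(5) − (−5)]² = 5(m² + 1)
2m² + 5m + 2 = 0, so m = −1/2 or m = −2.
With m = −1/2: x + 2y = 5. With m = −2: 2x + y = −5.

x + 2y = 5 and 2x + y = −5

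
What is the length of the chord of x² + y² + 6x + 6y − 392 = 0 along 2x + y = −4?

18√5

Express y = −2x − 4 and substitute into the circle:
5x² + 10x − 400 = 0  ⟹  x² + 2x − 80 = 0
x = 8 or x = −10, giving (8, −20) and (−10, 16).
|(8, −20) − (−10, 16)| = √((18)² + (−36)²) = 18√5.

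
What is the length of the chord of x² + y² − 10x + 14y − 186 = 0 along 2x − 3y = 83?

The distance from (5, −7) to the line is 52/√13, and r² = 260.
Chord = 2√(r² − d²) = 2·√(52) = 4√13.

4√13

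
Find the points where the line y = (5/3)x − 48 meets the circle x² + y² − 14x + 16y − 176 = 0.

Substitute y = (−144 + 5x)/3:
34x² − 1326x + 12240 = 0  ⟹  x² − 39x + 360 = 0
x = 24 or x = 15, giving (24, −8) and (15, −23).

(15, −23) and (24, −8)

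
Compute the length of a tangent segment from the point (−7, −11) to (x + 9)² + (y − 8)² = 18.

√347

With centre O = (−9, 8), |OP|² = 365 and r² = 18.
Power of the point: PT² = |PO|² − r² = 347, so PT = √347.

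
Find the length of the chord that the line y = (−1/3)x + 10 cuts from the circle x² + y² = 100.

Substitute y = (30 − x)/3:
10x² − 60x = 0  ⟹  x² − 6x = 0
x = 6 or x = 0, giving (6, 8) and (0, 10).
|(6, 8) − (0, 10)| = √((6)² + (−2)²) = 2√10.

2√10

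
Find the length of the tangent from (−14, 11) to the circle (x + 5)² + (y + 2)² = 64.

√186

The centre is (−5, −2) and r = 8. The square of the distance from P to the centre is 81 + 169 = 250.
Power of the point: PT² = |PO|² − r² = 186, so PT = √186.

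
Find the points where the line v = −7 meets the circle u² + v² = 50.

From the line, v = −7. Substituting:
u² − 1 = 0
u = 1 or u = −1, giving (1, −7) and (−1, −7).

(−1, −7) and (1, −7)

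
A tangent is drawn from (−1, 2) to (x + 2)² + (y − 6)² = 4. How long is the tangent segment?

With centre O = (−2, 6), |OP|² = 17 and r² = 4.
The tangent meets the radius at right angles, so tangent² = |PO|² − r² = 17 − 4 = 13.

√13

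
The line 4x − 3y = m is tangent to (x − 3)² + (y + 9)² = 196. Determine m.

The line touches the circle iff its distance from (3, −9) is 14:
|4·3 − 3·(−9) − m| / √25 = 14
|m − (39)| = 14·5, so m = 109 or m = −31.

m = −31 or m = 109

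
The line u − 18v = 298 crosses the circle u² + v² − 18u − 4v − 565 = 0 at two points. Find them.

Express v = (−298 + u)/18 and substitute into the circle:
325u² − 6500u − 72800 = 0  ⟹  u² − 20u − 224 = 0
u = 28 or u = −8, giving (28, −15) and (−8, −17).

(−8, −17) and (28, −15)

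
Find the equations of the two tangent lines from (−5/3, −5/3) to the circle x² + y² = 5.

Let a tangent through (−5/3, −5/3) have slope m. Its distance from (0, 0) must equal √5:
[m·(5/3) − (5/3)]² = 5(m² + 1)
2m² + 5m + 2 = 0, so m = −1/2 or m = −2.
Through (−5/3, −5/3) these give x + 2y = −5 and 2x + y = −5.

x + 2y = −5 and 2x + y = −5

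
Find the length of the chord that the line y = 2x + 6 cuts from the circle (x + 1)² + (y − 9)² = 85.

8√5

Centre (−1, 9), r² = 85. Perpendicular distance d from centre to line = |−5| / √5 = 5/√5.
Chord = 2√(r² − d²) = 2·√(80) = 8√5.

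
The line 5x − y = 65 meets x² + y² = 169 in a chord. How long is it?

The distance from (0, 0) to the line is 65/√26, and r² = 169.
Chord = 2√(r² − d²) = 2·√(13/2) = √26.

√26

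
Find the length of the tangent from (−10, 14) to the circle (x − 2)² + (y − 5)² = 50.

The centre is (2, 5) and r = 5√2. The square of the distance from P to the centre is 144 + 81 = 225.
The tangent meets the radius at right angles, so tangent² = |PO|² − r² = 225 − 50 = 175.

5√7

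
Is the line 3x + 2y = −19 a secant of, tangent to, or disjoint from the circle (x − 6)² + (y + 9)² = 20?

Substituting the line into the circle gives 13x² − 42x + 65 = 0.
Δ = 1764 − 3380 = −1616.
No real roots: the line does not meet the circle.

disjoint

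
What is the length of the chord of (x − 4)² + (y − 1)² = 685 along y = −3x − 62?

Express y = −3x − 62 and substitute into the circle:
10x² + 370x + 3300 = 0  ⟹  x² + 37x + 330 = 0
x = −15 or x = −22, giving (−15, −17) and (−22, 4).
Chord length = distance between (−15, −17) and (−22, 4) = √490 = 7√10.

7√10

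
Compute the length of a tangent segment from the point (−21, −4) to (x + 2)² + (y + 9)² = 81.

√305

Centre (−2, −9), r² = 81. |PO|² = (−19)² + (5)² = 386.
By the tangent–radius right angle, tangent length = √(|PO|² − r²) = √305.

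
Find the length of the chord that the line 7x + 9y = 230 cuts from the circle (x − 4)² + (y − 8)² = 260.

Express y = (230 − 7x)/9 and substitute into the circle:
130x² − 2860x + 5200 = 0  ⟹  x² − 22x + 40 = 0
x = 20 or x = 2, giving (20, 10) and (2, 24).
|(20, 10) − (2, 24)| = √((18)² + (−14)²) = 2√130.

2√130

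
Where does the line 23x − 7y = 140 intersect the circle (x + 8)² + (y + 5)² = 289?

(0, −20) and (7, 3)

Substitute y = (−140 + 23x)/7:
578x² − 4046x = 0  ⟹  x² − 7x = 0
x = 7 or x = 0, giving (7, 3) and (0, −20).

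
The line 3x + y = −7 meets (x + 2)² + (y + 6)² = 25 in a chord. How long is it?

3√10

Centre (−2, −6), r² = 25. Perpendicular distance d from centre to line = |−5| / √10 = 5/√10.
Half the chord is √(r² − d²) = √(45/2), so the full chord is 3√10.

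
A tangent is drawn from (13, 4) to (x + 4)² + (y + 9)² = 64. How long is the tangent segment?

√394

With centre O = (−4, −9), |OP|² = 458 and r² = 64.
By the tangent–radius right angle, tangent length = √(|PO|² − r²) = √394.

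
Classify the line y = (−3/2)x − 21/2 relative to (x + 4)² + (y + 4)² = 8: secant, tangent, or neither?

Substituting the line into the circle gives 13x² + 110x + 201 = 0.
Δ = 12100 − 10452 = 1648.
Two real roots: the line is a secant.

secant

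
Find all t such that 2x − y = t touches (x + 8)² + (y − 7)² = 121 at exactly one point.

t = −23 ± 11√5

Tangency holds when the distance from the centre (−8, 7) to the line equals the radius 11:
|2·(−8) − 1·7 − t| / √5 = 11
|t − (−23)| = 11√5.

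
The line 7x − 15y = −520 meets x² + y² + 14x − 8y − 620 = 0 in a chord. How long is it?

From the line, y = (520 + 7x)/15. Substituting:
274x² + 9590x + 68500 = 0  ⟹  x² + 35x + 250 = 0
x = −10 or x = −25, giving (−10, 30) and (−25, 23).
Chord length = distance between (−10, 30) and (−25, 23) = √274 = √274.

√274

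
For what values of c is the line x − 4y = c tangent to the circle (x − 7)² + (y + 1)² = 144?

The line touches the circle iff its distance from (7, −1) is 12:
|1·7 − 4·(−1) − c| / √17 = 12
|c − (11)| = 12√17.

c = 11 ± 12√17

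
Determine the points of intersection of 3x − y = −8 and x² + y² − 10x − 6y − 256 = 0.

Substitute y = 3x + 8:
10x² + 20x − 240 = 0  ⟹  x² + 2x − 24 = 0
x = 4 or x = −6, giving (4, 20) and (−6, −10).

(−6, −10) and (4, 20)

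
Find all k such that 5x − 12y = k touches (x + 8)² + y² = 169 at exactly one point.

k = −209 or k = 129

The line touches the circle iff its distance from (−8, 0) is 13:
|5·(−8) − 12·0 − k| / √169 = 13
|k − (−40)| = 13·13, so k = 129 or k = −209.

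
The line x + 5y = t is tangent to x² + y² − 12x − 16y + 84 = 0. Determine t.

t = 46 ± 4√26

The line touches the circle iff its distance from (6, 8) is 4:
|1·6 + 5·8 − t| / √26 = 4
|t − (46)| = 4√26.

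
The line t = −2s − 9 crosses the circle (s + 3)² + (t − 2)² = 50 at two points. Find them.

Express t = −2s − 9 and substitute into the circle:
5s² + 50s + 80 = 0  ⟹  s² + 10s + 16 = 0
s = −2 or s = −8, giving (−2, −5) and (−8, 7).

(−8, 7) and (−2, −5)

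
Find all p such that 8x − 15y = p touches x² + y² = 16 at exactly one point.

p = −68 or p = 68

Tangency holds when the distance from the centre (0, 0) to the line equals the radius 4:
|8·0 − 15·0 − p| / √289 = 4
|p| = 4·17, so p = 68 or p = −68.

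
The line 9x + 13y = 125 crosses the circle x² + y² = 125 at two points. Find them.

Express y = (125 − 9x)/13 and substitute into the circle:
250x² − 2250x − 5500 = 0  ⟹  x² − 9x − 22 = 0
x = 11 or x = −2, giving (11, 2) and (−2, 11).

(−2, 11) and (11, 2)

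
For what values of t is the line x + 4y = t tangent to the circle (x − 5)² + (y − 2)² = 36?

t = 13 ± 6√17

The line touches the circle iff its distance from (5, 2) is 6:
|1·5 + 4·2 − t| / √17 = 6
|t − (13)| = 6√17.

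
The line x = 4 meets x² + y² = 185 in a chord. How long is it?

Centre (0, 0), r² = 185. Perpendicular distance d from centre to line = |−4| / √1 = 4.
Half the chord is √(r² − d²) = √(169), so the full chord is 26.

26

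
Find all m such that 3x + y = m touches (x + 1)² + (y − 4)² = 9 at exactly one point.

m = 1 ± 3√10

For a tangent, require d(centre, line) = r = 3.
|3·(−1) + 1·4 − m| / √10 = 3
|m − (1)| = 3√10.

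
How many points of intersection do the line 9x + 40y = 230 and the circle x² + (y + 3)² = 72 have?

Substituting the line into the circle gives 1681x² − 6300x + 7300 = 0.
Δ = 39690000 − 49085200 = −9395200.
No real roots: the line does not meet the circle.

0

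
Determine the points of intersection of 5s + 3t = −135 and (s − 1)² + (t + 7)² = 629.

(−24, −5) and (−9, −30)

Express t = (−135 − 5s)/3 and substitute into the circle:
34s² + 1122s + 7344 = 0  ⟹  s² + 33s + 216 = 0
s = −9 or s = −24, giving (−9, −30) and (−24, −5).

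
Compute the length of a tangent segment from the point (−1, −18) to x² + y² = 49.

2√69

The centre is (0, 0) and r = 7. The square of the distance from P to the centre is 1 + 324 = 325.
Power of the point: PT² = |PO|² − r² = 276, so PT = 2√69.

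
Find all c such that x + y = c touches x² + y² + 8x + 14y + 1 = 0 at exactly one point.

c = −11 ± 8√2

Tangency holds when the distance from the centre (−4, −7) to the line equals the radius 8:
|1·(−4) + 1·(−7) − c| / √2 = 8
|c − (−11)| = 8√2.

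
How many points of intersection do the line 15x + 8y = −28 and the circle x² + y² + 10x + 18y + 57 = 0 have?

1

Substituting the line into the circle gives 289x² − 680x + 400 = 0.
Discriminant = (−680)² − 4·289·(400) = 0.
A repeated root: the line is tangent.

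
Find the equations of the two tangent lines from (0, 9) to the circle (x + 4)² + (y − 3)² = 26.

5x + y = 9 and x − 5y = −45

Write the tangent as mx − y + (9 − m·(0)) = 0 and set its distance from the centre to √26:
[m·(−4) − (−6)]² = 26(m² + 1)
5m² + 24m − 5 = 0, so m = −5 or m = 1/5.
With m = −5: 5x + y = 9. With m = 1/5: x − 5y = −45.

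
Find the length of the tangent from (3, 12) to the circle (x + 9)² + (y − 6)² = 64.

2√29

With centre O = (−9, 6), |OP|² = 180 and r² = 64.
By the tangent–radius right angle, tangent length = √(|PO|² − r²) = √116 = 2√29.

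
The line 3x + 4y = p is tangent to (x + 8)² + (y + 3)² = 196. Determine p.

p = −106 or p = 34

The line touches the circle iff its distance from (−8, −3) is 14:
|3·(−8) + 4·(−3) − p| / √25 = 14
|p − (−36)| = 14·5, so p = 34 or p = −106.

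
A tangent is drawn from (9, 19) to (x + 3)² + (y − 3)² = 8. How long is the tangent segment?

With centre O = (−3, 3), |OP|² = 400 and r² = 8.
Power of the point: PT² = |PO|² − r² = 392, so PT = 14√2.

14√2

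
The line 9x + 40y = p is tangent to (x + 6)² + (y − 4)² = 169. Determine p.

The line touches the circle iff its distance from (−6, 4) is 13:
|9·(−6) + 40·4 − p| / √1681 = 13
|p − (106)| = 13·41, so p = 639 or p = −427.

p = −427 or p = 639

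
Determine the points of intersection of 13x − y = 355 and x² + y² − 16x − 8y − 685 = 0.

Express y = 13x − 355 and substitute into the circle:
170x² − 9350x + 128180 = 0  ⟹  x² − 55x + 754 = 0
x = 29 or x = 26, giving (29, 22) and (26, −17).

(26, −17) and (29, 22)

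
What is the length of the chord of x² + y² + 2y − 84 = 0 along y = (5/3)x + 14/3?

3√34

From the line, y = (14 + 5x)/3. Substituting:
34x² + 170x − 476 = 0  ⟹  x² + 5x − 14 = 0
x = 2 or x = −7, giving (2, 8) and (−7, −7).
Chord length = distance between (2, 8) and (−7, −7) = √306 = 3√34.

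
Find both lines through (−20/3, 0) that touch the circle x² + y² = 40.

A line y − (0) = m(x − (−20/3)) is tangent when its distance from (0, 0) is 2√10:
(20/3m − (0))² = 40(m² + 1)
m² − 9 = 0, so m = −3 or m = 3.
Through (−20/3, 0) these give 3x + y = −20 and 3x − y = −20.

3x + y = −20 and 3x − y = −20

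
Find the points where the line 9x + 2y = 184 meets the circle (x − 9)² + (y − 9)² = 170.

Substitute y = (184 − 9x)/2:
85x² − 3060x + 27200 = 0  ⟹  x² − 36x + 320 = 0
x = 20 or x = 16, giving (20, 2) and (16, 20).

(16, 20) and (20, 2)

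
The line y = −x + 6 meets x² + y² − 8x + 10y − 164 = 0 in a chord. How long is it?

Substitute y = −x + 6:
2x² − 30x − 68 = 0  ⟹  x² − 15x − 34 = 0
x = 17 or x = −2, giving (17, −11) and (−2, 8).
Chord length = distance between (17, −11) and (−2, 8) = √722 = 19√2.

19√2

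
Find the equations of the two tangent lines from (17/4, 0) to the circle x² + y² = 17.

4x − y = 17 and 4x + y = 17

Write the tangent as mx − y + (0 − m·(17/4)) = 0 and set its distance from the centre to √17:
[m·(−17/4) − (0)]² = 17(m² + 1)
m² − 16 = 0, so m = 4 or m = −4.
With m = 4: 4x − y = 17. With m = −4: 4x + y = 17.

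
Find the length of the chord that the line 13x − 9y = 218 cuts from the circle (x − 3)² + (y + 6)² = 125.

5√10

The distance from (3, −6) to the line is 125/√250, and r² = 125.
Chord = 2√(r² − d²) = 2·√(125/2) = 5√10.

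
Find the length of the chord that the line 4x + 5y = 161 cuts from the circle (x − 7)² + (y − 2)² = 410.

Centre (7, 2), r² = 410. Perpendicular distance d from centre to line = |−123| / √41 = 123/√41.
Half the chord is √(r² − d²) = √(41), so the full chord is 2√41.

2√41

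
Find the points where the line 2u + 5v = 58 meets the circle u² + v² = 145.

Express v = (58 − 2u)/5 and substitute into the circle:
29u² − 232u − 261 = 0  ⟹  u² − 8u − 9 = 0
u = 9 or u = −1, giving (9, 8) and (−1, 12).

(−1, 12) and (9, 8)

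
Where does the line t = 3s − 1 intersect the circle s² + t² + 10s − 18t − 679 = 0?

(−6, −19) and (11, 32)

Express t = 3s − 1 and substitute into the circle:
10s² − 50s − 660 = 0  ⟹  s² − 5s − 66 = 0
s = 11 or s = −6, giving (11, 32) and (−6, −19).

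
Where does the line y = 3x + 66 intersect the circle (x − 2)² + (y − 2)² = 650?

(−23, −3) and (−15, 21)

From the line, y = 3x + 66. Substituting:
10x² + 380x + 3450 = 0  ⟹  x² + 38x + 345 = 0
x = −15 or x = −23, giving (−15, 21) and (−23, −3).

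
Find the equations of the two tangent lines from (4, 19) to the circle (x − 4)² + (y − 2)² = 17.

Write the tangent as mx − y + (19 − m·(4)) = 0 and set its distance from the centre to √17:
[m·(0) − (−17)]² = 17(m² + 1)
m² − 16 = 0, so m = 4 or m = −4.
With m = 4: 4x − y = −3. With m = −4: 4x + y = 35.

4x − y = −3 and 4x + y = 35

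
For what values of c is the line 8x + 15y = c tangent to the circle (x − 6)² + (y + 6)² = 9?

Tangency holds when the distance from the centre (6, −6) to the line equals the radius 3:
|8·6 + 15·(−6) − c| / √289 = 3
|c − (−42)| = 3·17, so c = 9 or c = −93.

c = −93 or c = 9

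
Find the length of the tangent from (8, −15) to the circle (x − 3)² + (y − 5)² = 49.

2√94

With centre O = (3, 5), |OP|² = 425 and r² = 49.
By the tangent–radius right angle, tangent length = √(|PO|² − r²) = √376 = 2√94.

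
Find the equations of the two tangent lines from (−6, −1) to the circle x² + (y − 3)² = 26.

A line y − (−1) = m(x − (−6)) is tangent when its distance from (0, 3) is √26:
(6m − (4))² = 26(m² + 1)
5m² − 24m − 5 = 0, so m = −1/5 or m = 5.
Through (−6, −1) these give x + 5y = −11 and 5x − y = −29.

x + 5y = −11 and 5x − y = −29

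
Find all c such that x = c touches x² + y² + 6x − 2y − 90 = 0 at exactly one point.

Tangency holds when the distance from the centre (−3, 1) to the line equals the radius 10:
|1·(−3) + 0·1 − c| / √1 = 10
|c − (−3)| = 10, so c = 7 or c = −13.

c = −13 or c = 7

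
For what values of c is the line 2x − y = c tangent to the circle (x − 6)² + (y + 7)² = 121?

Tangency holds when the distance from the centre (6, −7) to the line equals the radius 11:
|2·6 − 1·(−7) − c| / √5 = 11
|c − (19)| = 11√5.

c = 19 ± 11√5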